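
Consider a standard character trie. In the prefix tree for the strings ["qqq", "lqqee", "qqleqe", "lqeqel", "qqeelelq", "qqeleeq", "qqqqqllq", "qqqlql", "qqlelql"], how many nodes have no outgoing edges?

8

A leaf is a node with no children — equivalently, the end of a word that is not a proper prefix of any other stored word.
Those words: "lqeqel", "lqqee", "qqeelelq", "qqeleeq", "qqlelql", "qqleqe", "qqqlql", "qqqqqllq"
Leaf count: 8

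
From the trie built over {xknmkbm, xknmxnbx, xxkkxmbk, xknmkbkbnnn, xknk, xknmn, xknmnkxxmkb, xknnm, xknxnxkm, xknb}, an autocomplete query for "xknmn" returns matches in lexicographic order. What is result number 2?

xknmnkxxmkb

Words with prefix "xknmn", in lexicographic order: "xknmn", "xknmnkxxmkb"
The 2nd is xknmnkxxmkb.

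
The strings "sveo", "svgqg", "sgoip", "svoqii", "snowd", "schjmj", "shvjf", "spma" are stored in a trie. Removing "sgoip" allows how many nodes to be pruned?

4

A node on "sgoip"'s path can go only if nothing else ends at it or branches off below it.
The suffix "goip" (4 nodes) is used only by "sgoip"; the node for "s" still has the child "v", so pruning stops there.
Nodes removed: 4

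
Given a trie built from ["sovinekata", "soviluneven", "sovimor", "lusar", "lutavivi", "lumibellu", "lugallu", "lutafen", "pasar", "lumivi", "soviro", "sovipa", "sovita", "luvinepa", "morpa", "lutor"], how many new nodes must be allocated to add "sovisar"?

The longest prefix of "sovisar" already in the trie is "sovi" (length 4).
So 7 − 4 = 3 new nodes.

3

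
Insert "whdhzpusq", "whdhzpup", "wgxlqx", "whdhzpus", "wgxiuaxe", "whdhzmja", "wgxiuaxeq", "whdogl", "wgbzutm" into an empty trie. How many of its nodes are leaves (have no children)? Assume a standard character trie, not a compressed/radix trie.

7

A leaf is a node with no children — equivalently, the end of a word that is not a proper prefix of any other stored word.
Those words: "wgbzutm", "wgxiuaxeq", "wgxlqx", "whdhzmja", "whdhzpup", "whdhzpusq", "whdogl"
Leaf count: 7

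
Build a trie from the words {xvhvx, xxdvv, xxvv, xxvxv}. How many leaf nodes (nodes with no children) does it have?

4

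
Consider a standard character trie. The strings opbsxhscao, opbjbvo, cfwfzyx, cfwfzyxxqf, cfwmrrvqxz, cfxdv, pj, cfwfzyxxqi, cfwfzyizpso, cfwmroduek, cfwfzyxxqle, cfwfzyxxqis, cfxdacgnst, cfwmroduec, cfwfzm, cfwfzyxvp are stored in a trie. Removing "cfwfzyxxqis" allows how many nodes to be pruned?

1

A node on "cfwfzyxxqis"'s path can go only if nothing else ends at it or branches off below it.
The suffix "s" (1 node) is used only by "cfwfzyxxqis"; "cfwfzyxxqi" is itself a stored word, so pruning stops there.
Nodes removed: 1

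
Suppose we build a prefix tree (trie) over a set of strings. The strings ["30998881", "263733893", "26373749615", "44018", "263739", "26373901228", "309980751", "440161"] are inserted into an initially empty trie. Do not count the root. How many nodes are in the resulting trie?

40

Trace insertions, counting only characters that open a new branch:
  "30998881" → 8 new (3, 0, 9, 9, 8, 8, 8, 1)
  "263733893" → 9 new (2, 6, 3, 7, 3, 3, 8, 9, 3)
  "26373749615" → prefix "26373" already present; 6 new (7, 4, 9, 6, 1, 5)
  "44018" → 5 new (4, 4, 0, 1, 8)
  "263739" → prefix "26373" already present; 1 new (9)
  "26373901228" → prefix "263739" already present; 5 new (0, 1, 2, 2, 8)
  "309980751" → prefix "30998" already present; 4 new (0, 7, 5, 1)
  "440161" → prefix "4401" already present; 2 new (6, 1)
Total nodes = 8 + 9 + 6 + 5 + 1 + 5 + 4 + 2 = 40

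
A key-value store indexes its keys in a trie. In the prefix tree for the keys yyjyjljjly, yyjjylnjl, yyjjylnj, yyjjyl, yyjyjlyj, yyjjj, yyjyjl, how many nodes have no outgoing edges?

4

Leaves are exactly the stored words that no other stored word extends.
Those words: "yyjjj", "yyjjylnjl", "yyjyjljjly", "yyjyjlyj"
Leaf count: 4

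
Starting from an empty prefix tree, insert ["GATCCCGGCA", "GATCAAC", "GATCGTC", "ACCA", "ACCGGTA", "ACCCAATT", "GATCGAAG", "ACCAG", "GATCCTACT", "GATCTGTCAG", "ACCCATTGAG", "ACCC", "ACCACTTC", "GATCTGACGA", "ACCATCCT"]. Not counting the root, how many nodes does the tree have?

Trace insertions, counting only characters that open a new branch:
  "GATCCCGGCA" → 10 new (G, A, T, C, C, C, G, G, C, A)
  "GATCAAC" → prefix "GATC" already present; 3 new (A, A, C)
  "GATCGTC" → prefix "GATC" already present; 3 new (G, T, C)
  "ACCA" → 4 new (A, C, C, A)
  "ACCGGTA" → prefix "ACC" already present; 4 new (G, G, T, A)
  "ACCCAATT" → prefix "ACC" already present; 5 new (C, A, A, T, T)
  "GATCGAAG" → prefix "GATCG" already present; 3 new (A, A, G)
  "ACCAG" → prefix "ACCA" already present; 1 new (G)
  "GATCCTACT" → prefix "GATCC" already present; 4 new (T, A, C, T)
  "GATCTGTCAG" → prefix "GATC" already present; 6 new (T, G, T, C, A, G)
  "ACCCATTGAG" → prefix "ACCCA" already present; 5 new (T, T, G, A, G)
  "ACCC" → prefix "ACCC" already present; 0 new (none)
  "ACCACTTC" → prefix "ACCA" already present; 4 new (C, T, T, C)
  "GATCTGACGA" → prefix "GATCTG" already present; 4 new (A, C, G, A)
  "ACCATCCT" → prefix "ACCA" already present; 4 new (T, C, C, T)
Total nodes = 10 + 3 + 3 + 4 + 4 + 5 + 3 + 1 + 4 + 6 + 5 + 0 + 4 + 4 + 4 = 60

60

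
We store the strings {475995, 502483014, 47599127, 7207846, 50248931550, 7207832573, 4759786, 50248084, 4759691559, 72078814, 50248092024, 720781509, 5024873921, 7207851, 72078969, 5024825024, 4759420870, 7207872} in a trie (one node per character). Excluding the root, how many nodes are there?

83

Insert word by word; a character creates a node only if that edge doesn't already exist:
  "475995" → 6 new (4, 7, 5, 9, 9, 5)
  "502483014" → 9 new (5, 0, 2, 4, 8, 3, 0, 1, 4)
  "47599127" → prefix "47599" already present; 3 new (1, 2, 7)
  "7207846" → 7 new (7, 2, 0, 7, 8, 4, 6)
  "50248931550" → prefix "50248" already present; 6 new (9, 3, 1, 5, 5, 0)
  "7207832573" → prefix "72078" already present; 5 new (3, 2, 5, 7, 3)
  "4759786" → prefix "4759" already present; 3 new (7, 8, 6)
  "50248084" → prefix "50248" already present; 3 new (0, 8, 4)
  "4759691559" → prefix "4759" already present; 6 new (6, 9, 1, 5, 5, 9)
  "72078814" → prefix "72078" already present; 3 new (8, 1, 4)
  "50248092024" → prefix "502480" already present; 5 new (9, 2, 0, 2, 4)
  "720781509" → prefix "72078" already present; 4 new (1, 5, 0, 9)
  "5024873921" → prefix "50248" already present; 5 new (7, 3, 9, 2, 1)
  "7207851" → prefix "72078" already present; 2 new (5, 1)
  "72078969" → prefix "72078" already present; 3 new (9, 6, 9)
  "5024825024" → prefix "50248" already present; 5 new (2, 5, 0, 2, 4)
  "4759420870" → prefix "4759" already present; 6 new (4, 2, 0, 8, 7, 0)
  "7207872" → prefix "72078" already present; 2 new (7, 2)
Total nodes = 6 + 9 + 3 + 7 + 6 + 5 + 3 + 3 + 6 + 3 + 5 + 4 + 5 + 2 + 3 + 5 + 6 + 2 = 83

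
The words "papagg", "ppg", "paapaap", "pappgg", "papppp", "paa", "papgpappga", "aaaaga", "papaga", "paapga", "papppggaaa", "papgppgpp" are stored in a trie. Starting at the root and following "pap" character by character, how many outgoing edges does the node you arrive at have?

3

Walk "pap" from the root, arriving at one node.
Characters that immediately follow "pap" among the stored strings: {a, g, p}.
That node has 3 child edges.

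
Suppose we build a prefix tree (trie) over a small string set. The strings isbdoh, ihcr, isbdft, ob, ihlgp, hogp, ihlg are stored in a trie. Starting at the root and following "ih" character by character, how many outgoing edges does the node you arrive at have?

2

Walk "ih" from the root, arriving at one node.
Characters that immediately follow "ih" among the stored strings: {c, l}.
That node has 2 child edges.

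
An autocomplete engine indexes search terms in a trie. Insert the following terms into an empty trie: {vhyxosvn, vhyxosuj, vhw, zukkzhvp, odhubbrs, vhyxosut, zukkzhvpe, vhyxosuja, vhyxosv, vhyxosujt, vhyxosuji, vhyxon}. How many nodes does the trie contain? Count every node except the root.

Trie structure (* marks end of a word):
(root)
├─ o
│  └─ d
│     └─ h
│        └─ u
│           └─ b
│              └─ b
│                 └─ r
│                    └─ s *
├─ v
│  └─ h
│     ├─ w *
│     └─ y
│        └─ x
│           └─ o
│              ├─ n *
│              └─ s
│                 ├─ u
│                 │  ├─ j *
│                 │  │  ├─ a *
│                 │  │  ├─ i *
│                 │  │  └─ t *
│                 │  └─ t *
│                 └─ v *
│                    └─ n *
└─ z
   └─ u
      └─ k
         └─ k
            └─ z
               └─ h
                  └─ v
                     └─ p *
                        └─ e *
Counting every labelled node above: 33.

33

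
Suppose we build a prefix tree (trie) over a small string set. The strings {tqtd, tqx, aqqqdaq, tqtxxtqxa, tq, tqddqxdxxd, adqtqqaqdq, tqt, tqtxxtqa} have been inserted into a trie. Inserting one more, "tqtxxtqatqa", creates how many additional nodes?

3

The longest prefix of "tqtxxtqatqa" already in the trie is "tqtxxtqa" (length 8).
Each of the 3 remaining characters creates one node.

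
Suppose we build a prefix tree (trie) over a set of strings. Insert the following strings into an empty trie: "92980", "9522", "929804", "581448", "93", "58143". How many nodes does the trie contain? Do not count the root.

17

Insert word by word; a character creates a node only if that edge doesn't already exist:
  "92980" → 5 new (9, 2, 9, 8, 0)
  "9522" → prefix "9" already present; 3 new (5, 2, 2)
  "929804" → prefix "92980" already present; 1 new (4)
  "581448" → 6 new (5, 8, 1, 4, 4, 8)
  "93" → prefix "9" already present; 1 new (3)
  "58143" → prefix "5814" already present; 1 new (3)
Total nodes = 5 + 3 + 1 + 6 + 1 + 1 = 17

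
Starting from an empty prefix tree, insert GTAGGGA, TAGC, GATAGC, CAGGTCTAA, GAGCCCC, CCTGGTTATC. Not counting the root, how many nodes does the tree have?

39

Trace insertions, counting only characters that open a new branch:
  "GTAGGGA" → 7 new (G, T, A, G, G, G, A)
  "TAGC" → 4 new (T, A, G, C)
  "GATAGC" → prefix "G" already present; 5 new (A, T, A, G, C)
  "CAGGTCTAA" → 9 new (C, A, G, G, T, C, T, A, A)
  "GAGCCCC" → prefix "GA" already present; 5 new (G, C, C, C, C)
  "CCTGGTTATC" → prefix "C" already present; 9 new (C, T, G, G, T, T, A, T, C)
Total nodes = 7 + 4 + 5 + 9 + 5 + 9 = 39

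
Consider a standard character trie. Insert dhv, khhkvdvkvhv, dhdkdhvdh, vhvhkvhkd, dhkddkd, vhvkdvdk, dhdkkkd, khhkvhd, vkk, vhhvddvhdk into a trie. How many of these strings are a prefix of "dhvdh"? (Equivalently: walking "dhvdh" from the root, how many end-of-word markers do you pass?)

Traverse "dhvdh" character by character; count nodes along the way that are marked as word ends.
Prefixes of the query that are stored words: "dhv"
Count: 1

1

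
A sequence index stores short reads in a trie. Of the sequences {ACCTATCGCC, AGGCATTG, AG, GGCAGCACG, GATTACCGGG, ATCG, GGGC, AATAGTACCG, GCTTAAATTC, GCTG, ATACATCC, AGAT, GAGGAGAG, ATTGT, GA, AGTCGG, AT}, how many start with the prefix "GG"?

Traverse to the node for "GG", then collect every word in that subtree.
Words under "GG": GGCAGCACG, GGGC
Count: 2

2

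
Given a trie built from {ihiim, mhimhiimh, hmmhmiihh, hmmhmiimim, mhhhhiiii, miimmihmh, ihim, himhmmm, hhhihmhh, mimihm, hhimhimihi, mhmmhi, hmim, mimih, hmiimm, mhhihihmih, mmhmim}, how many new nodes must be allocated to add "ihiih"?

1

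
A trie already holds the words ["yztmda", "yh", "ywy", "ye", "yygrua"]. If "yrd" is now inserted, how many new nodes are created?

2

"y" is already a path in the trie; the remaining "rd" must be added.
Each of the 2 remaining characters creates one node.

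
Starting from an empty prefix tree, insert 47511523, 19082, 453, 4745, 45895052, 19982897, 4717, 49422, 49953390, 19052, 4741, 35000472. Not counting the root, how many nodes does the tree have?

52

Trace insertions, counting only characters that open a new branch:
  "47511523" → 8 new (4, 7, 5, 1, 1, 5, 2, 3)
  "19082" → 5 new (1, 9, 0, 8, 2)
  "453" → prefix "4" already present; 2 new (5, 3)
  "4745" → prefix "47" already present; 2 new (4, 5)
  "45895052" → prefix "45" already present; 6 new (8, 9, 5, 0, 5, 2)
  "19982897" → prefix "19" already present; 6 new (9, 8, 2, 8, 9, 7)
  "4717" → prefix "47" already present; 2 new (1, 7)
  "49422" → prefix "4" already present; 4 new (9, 4, 2, 2)
  "49953390" → prefix "49" already present; 6 new (9, 5, 3, 3, 9, 0)
  "19052" → prefix "190" already present; 2 new (5, 2)
  "4741" → prefix "474" already present; 1 new (1)
  "35000472" → 8 new (3, 5, 0, 0, 0, 4, 7, 2)
Total nodes = 8 + 5 + 2 + 2 + 6 + 6 + 2 + 4 + 6 + 2 + 1 + 8 = 52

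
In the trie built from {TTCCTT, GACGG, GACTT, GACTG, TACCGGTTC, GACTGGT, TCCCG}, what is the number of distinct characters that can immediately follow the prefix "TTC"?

1

Follow the path "TTC" to its node, then look at its outgoing edges.
Characters that immediately follow "TTC" among the stored strings: {C}.
That node has 1 child edge.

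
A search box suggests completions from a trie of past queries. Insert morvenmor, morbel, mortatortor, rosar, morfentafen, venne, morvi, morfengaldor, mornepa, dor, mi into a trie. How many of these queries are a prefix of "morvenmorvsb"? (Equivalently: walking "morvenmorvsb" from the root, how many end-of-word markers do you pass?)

Walk "morvenmorvsb" from the root; an end-of-word marker is hit whenever a stored word is a prefix of "morvenmorvsb".
Prefixes of the query that are stored words: "morvenmor"
Count: 1

1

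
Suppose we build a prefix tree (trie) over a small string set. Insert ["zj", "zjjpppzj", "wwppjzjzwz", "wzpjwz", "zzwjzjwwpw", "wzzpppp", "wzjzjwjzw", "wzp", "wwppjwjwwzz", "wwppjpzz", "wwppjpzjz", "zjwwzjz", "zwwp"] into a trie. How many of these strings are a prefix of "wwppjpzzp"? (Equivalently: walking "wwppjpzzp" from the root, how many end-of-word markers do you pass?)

Walk "wwppjpzzp" from the root; an end-of-word marker is hit whenever a stored word is a prefix of "wwppjpzzp".
Prefixes of the query that are stored words: "wwppjpzz"
Count: 1

1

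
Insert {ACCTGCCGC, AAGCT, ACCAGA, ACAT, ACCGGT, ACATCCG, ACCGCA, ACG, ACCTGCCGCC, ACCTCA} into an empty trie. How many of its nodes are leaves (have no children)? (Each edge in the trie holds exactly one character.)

Leaves are exactly the stored words that no other stored word extends.
Those words: "AAGCT", "ACATCCG", "ACCAGA", "ACCGCA", "ACCGGT", "ACCTCA", "ACCTGCCGCC", "ACG"
Leaf count: 8

8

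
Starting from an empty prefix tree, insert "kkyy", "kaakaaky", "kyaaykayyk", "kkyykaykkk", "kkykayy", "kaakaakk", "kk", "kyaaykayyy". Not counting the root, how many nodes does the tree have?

Trace insertions, counting only characters that open a new branch:
  "kkyy" → 4 new (k, k, y, y)
  "kaakaaky" → prefix "k" already present; 7 new (a, a, k, a, a, k, y)
  "kyaaykayyk" → prefix "k" already present; 9 new (y, a, a, y, k, a, y, y, k)
  "kkyykaykkk" → prefix "kkyy" already present; 6 new (k, a, y, k, k, k)
  "kkykayy" → prefix "kky" already present; 4 new (k, a, y, y)
  "kaakaakk" → prefix "kaakaak" already present; 1 new (k)
  "kk" → prefix "kk" already present; 0 new (none)
  "kyaaykayyy" → prefix "kyaaykayy" already present; 1 new (y)
Total nodes = 4 + 7 + 9 + 6 + 4 + 1 + 0 + 1 = 32

32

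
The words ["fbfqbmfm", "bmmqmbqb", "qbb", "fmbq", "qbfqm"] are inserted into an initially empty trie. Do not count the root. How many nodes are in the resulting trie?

25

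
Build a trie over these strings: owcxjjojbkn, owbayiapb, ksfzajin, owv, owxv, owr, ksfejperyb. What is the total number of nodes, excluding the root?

Count nodes per top-level branch (shared prefixes stored once):
  'k'-branch (ksfejperyb, ksfzajin): 15 nodes
  'o'-branch (owbayiapb, owcxjjojbkn, owr, owv, owxv): 22 nodes
Sum: 37

37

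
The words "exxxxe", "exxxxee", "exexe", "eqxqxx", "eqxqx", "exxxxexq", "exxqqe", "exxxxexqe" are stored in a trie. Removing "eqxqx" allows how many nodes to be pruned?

After clearing the end-marker at "eqxqx", prune upward until reaching a node still needed by another word.
Every node on "eqxqx" is still needed (e.g. by "eqxqxx"), so nothing is freed.
Nodes removed: 0

0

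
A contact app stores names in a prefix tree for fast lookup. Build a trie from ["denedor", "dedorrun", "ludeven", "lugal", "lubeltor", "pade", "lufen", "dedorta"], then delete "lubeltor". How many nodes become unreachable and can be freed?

A node on "lubeltor"'s path can go only if nothing else ends at it or branches off below it.
The suffix "beltor" (6 nodes) is used only by "lubeltor"; the node for "lu" still has the child "d", so pruning stops there.
Nodes removed: 6

6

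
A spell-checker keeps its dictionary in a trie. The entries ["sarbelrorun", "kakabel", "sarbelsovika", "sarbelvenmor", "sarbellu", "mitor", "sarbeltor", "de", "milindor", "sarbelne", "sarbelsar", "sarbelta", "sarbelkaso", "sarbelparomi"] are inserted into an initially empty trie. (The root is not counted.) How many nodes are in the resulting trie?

For each word, the new-node count is its length minus the longest prefix already in the trie:
  "sarbelrorun" → 11 new (s, a, r, b, e, l, r, o, r, u, n)
  "kakabel" → 7 new (k, a, k, a, b, e, l)
  "sarbelsovika" → prefix "sarbel" already present; 6 new (s, o, v, i, k, a)
  "sarbelvenmor" → prefix "sarbel" already present; 6 new (v, e, n, m, o, r)
  "sarbellu" → prefix "sarbel" already present; 2 new (l, u)
  "mitor" → 5 new (m, i, t, o, r)
  "sarbeltor" → prefix "sarbel" already present; 3 new (t, o, r)
  "de" → 2 new (d, e)
  "milindor" → prefix "mi" already present; 6 new (l, i, n, d, o, r)
  "sarbelne" → prefix "sarbel" already present; 2 new (n, e)
  "sarbelsar" → prefix "sarbels" already present; 2 new (a, r)
  "sarbelta" → prefix "sarbelt" already present; 1 new (a)
  "sarbelkaso" → prefix "sarbel" already present; 4 new (k, a, s, o)
  "sarbelparomi" → prefix "sarbel" already present; 6 new (p, a, r, o, m, i)
Total nodes = 11 + 7 + 6 + 6 + 2 + 5 + 3 + 2 + 6 + 2 + 2 + 1 + 4 + 6 = 63

63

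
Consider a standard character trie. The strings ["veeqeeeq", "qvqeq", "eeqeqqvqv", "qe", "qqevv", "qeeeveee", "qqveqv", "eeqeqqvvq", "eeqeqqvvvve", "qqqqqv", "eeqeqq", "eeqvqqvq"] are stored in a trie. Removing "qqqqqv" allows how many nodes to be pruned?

A node on "qqqqqv"'s path can go only if nothing else ends at it or branches off below it.
The suffix "qqqv" (4 nodes) is used only by "qqqqqv"; the node for "qq" still has the child "e", so pruning stops there.
Nodes removed: 4

4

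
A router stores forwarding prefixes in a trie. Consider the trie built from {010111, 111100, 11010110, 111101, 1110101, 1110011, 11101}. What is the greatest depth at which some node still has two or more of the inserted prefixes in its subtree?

5

The deepest shared node is where two words last agree before diverging.
"11101" and "1110101" agree on "11101" (5 characters) before diverging; nothing deeper is shared.
Longest shared-prefix length: 5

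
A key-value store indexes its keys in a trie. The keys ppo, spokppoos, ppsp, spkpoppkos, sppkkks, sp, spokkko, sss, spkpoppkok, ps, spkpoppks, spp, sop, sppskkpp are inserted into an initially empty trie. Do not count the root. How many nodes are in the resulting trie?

42

Insert word by word; a character creates a node only if that edge doesn't already exist:
  "ppo" → 3 new (p, p, o)
  "spokppoos" → 9 new (s, p, o, k, p, p, o, o, s)
  "ppsp" → prefix "pp" already present; 2 new (s, p)
  "spkpoppkos" → prefix "sp" already present; 8 new (k, p, o, p, p, k, o, s)
  "sppkkks" → prefix "sp" already present; 5 new (p, k, k, k, s)
  "sp" → prefix "sp" already present; 0 new (none)
  "spokkko" → prefix "spok" already present; 3 new (k, k, o)
  "sss" → prefix "s" already present; 2 new (s, s)
  "spkpoppkok" → prefix "spkpoppko" already present; 1 new (k)
  "ps" → prefix "p" already present; 1 new (s)
  "spkpoppks" → prefix "spkpoppk" already present; 1 new (s)
  "spp" → prefix "spp" already present; 0 new (none)
  "sop" → prefix "s" already present; 2 new (o, p)
  "sppskkpp" → prefix "spp" already present; 5 new (s, k, k, p, p)
Total nodes = 3 + 9 + 2 + 8 + 5 + 0 + 3 + 2 + 1 + 1 + 1 + 0 + 2 + 5 = 42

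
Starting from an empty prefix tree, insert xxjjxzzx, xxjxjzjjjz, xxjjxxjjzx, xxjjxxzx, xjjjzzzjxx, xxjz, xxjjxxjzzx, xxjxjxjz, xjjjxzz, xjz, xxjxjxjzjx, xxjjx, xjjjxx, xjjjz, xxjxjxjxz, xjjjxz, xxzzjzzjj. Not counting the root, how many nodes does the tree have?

54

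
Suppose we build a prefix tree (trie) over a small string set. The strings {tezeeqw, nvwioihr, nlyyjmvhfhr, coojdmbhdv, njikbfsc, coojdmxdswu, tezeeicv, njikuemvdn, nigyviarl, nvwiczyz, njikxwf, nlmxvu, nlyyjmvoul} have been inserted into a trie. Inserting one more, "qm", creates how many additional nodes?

2

Nothing in the trie begins with "q"; the whole of "qm" is new.
2 − 0 = 2 new nodes.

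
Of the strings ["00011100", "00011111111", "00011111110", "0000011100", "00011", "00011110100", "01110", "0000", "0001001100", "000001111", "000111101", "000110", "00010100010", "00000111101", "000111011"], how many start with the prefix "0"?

15

Walk to "0"; the words in its subtree are exactly those with that prefix.
Matches: "0000", "0000011100", "000001111", "00000111101", "0001001100", "00010100010", "00011", "000110", "00011100", "000111011", "000111101", "00011110100", "00011111110", "00011111111", "01110"
Count: 15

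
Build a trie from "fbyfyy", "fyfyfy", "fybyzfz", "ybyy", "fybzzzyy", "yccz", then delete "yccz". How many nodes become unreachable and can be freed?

After clearing the end-marker at "yccz", prune upward until reaching a node still needed by another word.
The suffix "ccz" (3 nodes) is used only by "yccz"; the node for "y" still has the child "b", so pruning stops there.
Nodes removed: 3

3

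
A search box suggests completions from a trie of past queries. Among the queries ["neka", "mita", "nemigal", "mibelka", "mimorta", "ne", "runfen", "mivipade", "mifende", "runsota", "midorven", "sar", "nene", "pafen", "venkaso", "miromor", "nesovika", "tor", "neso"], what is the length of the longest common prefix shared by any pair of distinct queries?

4

Equivalently: take the maximum, over all pairs, of their longest common prefix length.
e.g. "neso" and "nesovika" share the prefix "neso" of length 4; no pair shares a longer one.
Longest shared-prefix length: 4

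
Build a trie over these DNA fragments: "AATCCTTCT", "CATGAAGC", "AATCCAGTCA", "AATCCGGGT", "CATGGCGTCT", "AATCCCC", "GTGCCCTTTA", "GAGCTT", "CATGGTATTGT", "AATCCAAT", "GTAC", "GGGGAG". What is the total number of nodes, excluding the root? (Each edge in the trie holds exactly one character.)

For each word, the new-node count is its length minus the longest prefix already in the trie:
  "AATCCTTCT" → 9 new (A, A, T, C, C, T, T, C, T)
  "CATGAAGC" → 8 new (C, A, T, G, A, A, G, C)
  "AATCCAGTCA" → prefix "AATCC" already present; 5 new (A, G, T, C, A)
  "AATCCGGGT" → prefix "AATCC" already present; 4 new (G, G, G, T)
  "CATGGCGTCT" → prefix "CATG" already present; 6 new (G, C, G, T, C, T)
  "AATCCCC" → prefix "AATCC" already present; 2 new (C, C)
  "GTGCCCTTTA" → 10 new (G, T, G, C, C, C, T, T, T, A)
  "GAGCTT" → prefix "G" already present; 5 new (A, G, C, T, T)
  "CATGGTATTGT" → prefix "CATGG" already present; 6 new (T, A, T, T, G, T)
  "AATCCAAT" → prefix "AATCCA" already present; 2 new (A, T)
  "GTAC" → prefix "GT" already present; 2 new (A, C)
  "GGGGAG" → prefix "G" already present; 5 new (G, G, G, A, G)
Total nodes = 9 + 8 + 5 + 4 + 6 + 2 + 10 + 5 + 6 + 2 + 2 + 5 = 64

64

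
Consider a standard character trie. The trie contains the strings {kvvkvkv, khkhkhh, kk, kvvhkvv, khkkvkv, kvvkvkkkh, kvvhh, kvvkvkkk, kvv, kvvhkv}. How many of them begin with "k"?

10

Traverse to the node for "k", then collect every word in that subtree.
Words under "k": khkhkhh, khkkvkv, kk, kvv, kvvhh, kvvhkv, kvvhkvv, kvvkvkkk, kvvkvkkkh, kvvkvkv
Count: 10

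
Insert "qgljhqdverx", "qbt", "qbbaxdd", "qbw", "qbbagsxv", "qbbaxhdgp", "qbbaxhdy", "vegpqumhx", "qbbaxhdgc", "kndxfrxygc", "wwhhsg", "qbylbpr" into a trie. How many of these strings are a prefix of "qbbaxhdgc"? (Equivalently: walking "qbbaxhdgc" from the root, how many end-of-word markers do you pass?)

Traverse "qbbaxhdgc" character by character; count nodes along the way that are marked as word ends.
Prefixes of the query that are stored words: "qbbaxhdgc"
Count: 1

1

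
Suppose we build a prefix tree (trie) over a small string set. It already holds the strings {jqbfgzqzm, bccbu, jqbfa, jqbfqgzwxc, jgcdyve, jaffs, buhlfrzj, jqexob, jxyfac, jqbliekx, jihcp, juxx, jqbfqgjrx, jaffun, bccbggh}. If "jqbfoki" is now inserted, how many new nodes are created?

The longest prefix of "jqbfoki" already in the trie is "jqbf" (length 4).
New nodes needed: |"jqbfoki"| − 4 = 7 − 4 = 3.

3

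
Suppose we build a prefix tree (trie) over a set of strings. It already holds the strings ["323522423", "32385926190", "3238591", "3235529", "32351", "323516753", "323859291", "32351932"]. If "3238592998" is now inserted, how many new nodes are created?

"32385929" is already a path in the trie; the remaining "98" must be added.
So 10 − 8 = 2 new nodes.

2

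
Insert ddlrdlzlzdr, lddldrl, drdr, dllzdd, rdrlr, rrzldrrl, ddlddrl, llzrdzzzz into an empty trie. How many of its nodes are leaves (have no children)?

A leaf is a node with no children — equivalently, the end of a word that is not a proper prefix of any other stored word.
Those words: "ddlddrl", "ddlrdlzlzdr", "dllzdd", "drdr", "lddldrl", "llzrdzzzz", "rdrlr", "rrzldrrl"
Leaf count: 8

8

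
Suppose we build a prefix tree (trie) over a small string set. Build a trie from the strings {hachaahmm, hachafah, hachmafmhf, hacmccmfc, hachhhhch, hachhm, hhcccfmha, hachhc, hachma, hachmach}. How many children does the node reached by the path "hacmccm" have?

The children of the "hacmccm" node are the distinct next characters among strings starting with "hacmccm".
Characters that immediately follow "hacmccm" among the stored strings: {f}.
That node has 1 child edge.

1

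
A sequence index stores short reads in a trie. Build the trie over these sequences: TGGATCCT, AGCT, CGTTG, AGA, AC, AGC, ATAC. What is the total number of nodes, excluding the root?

Trie structure (* marks end of a word):
(root)
├─ A
│  ├─ C *
│  ├─ G
│  │  ├─ A *
│  │  └─ C *
│  │     └─ T *
│  └─ T
│     └─ A
│        └─ C *
├─ C
│  └─ G
│     └─ T
│        └─ T
│           └─ G *
└─ T
   └─ G
      └─ G
         └─ A
            └─ T
               └─ C
                  └─ C
                     └─ T *
Counting every labelled node above: 22.

22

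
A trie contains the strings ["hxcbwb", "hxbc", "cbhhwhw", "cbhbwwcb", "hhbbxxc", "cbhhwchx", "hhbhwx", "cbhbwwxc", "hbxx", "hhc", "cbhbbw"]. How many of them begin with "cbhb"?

3

Traverse to the node for "cbhb", then collect every word in that subtree.
Matches: "cbhbbw", "cbhbwwcb", "cbhbwwxc"
Count: 3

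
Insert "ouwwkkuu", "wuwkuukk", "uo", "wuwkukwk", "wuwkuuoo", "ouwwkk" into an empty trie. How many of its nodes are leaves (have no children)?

5

A leaf is a node with no children — equivalently, the end of a word that is not a proper prefix of any other stored word.
Those words: "ouwwkkuu", "uo", "wuwkukwk", "wuwkuukk", "wuwkuuoo"
Leaf count: 5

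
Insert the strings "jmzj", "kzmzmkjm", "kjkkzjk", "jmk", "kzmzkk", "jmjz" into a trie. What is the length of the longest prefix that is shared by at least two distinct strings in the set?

The deepest shared node is where two words last agree before diverging.
e.g. "kzmzkk" and "kzmzmkjm" share the prefix "kzmz" of length 4; no pair shares a longer one.
Longest shared-prefix length: 4

4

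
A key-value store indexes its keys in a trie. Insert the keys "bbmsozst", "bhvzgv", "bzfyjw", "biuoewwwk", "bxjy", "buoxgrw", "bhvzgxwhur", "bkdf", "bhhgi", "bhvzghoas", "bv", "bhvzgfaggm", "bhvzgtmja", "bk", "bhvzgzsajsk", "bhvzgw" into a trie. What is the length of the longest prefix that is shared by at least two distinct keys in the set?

Look for the deepest trie node that still has at least two words in its subtree.
e.g. "bhvzgfaggm" and "bhvzghoas" share the prefix "bhvzg" of length 5; no pair shares a longer one.
Longest shared-prefix length: 5

5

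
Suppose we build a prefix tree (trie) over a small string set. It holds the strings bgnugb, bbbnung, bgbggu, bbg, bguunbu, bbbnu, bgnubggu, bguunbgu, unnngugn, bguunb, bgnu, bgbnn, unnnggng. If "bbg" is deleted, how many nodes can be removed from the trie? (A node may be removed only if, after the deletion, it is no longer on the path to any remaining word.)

1

A node on "bbg"'s path can go only if nothing else ends at it or branches off below it.
The suffix "g" (1 node) is used only by "bbg"; the node for "bb" still has the child "b", so pruning stops there.
Nodes removed: 1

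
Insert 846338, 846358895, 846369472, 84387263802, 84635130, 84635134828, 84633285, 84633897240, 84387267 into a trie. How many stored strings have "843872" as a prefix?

Filter for entries beginning with "843872":
Matches: "84387263802", "84387267"
Count: 2

2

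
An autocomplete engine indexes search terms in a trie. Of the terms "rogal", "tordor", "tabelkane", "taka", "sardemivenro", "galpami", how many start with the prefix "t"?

3

Filter for entries beginning with "t":
Words under "t": tabelkane, taka, tordor
Count: 3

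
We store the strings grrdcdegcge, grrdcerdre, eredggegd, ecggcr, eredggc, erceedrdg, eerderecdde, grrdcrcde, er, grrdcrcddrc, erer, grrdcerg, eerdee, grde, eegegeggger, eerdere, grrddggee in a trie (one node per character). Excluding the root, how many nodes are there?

Trace insertions, counting only characters that open a new branch:
  "grrdcdegcge" → 11 new (g, r, r, d, c, d, e, g, c, g, e)
  "grrdcerdre" → prefix "grrdc" already present; 5 new (e, r, d, r, e)
  "eredggegd" → 9 new (e, r, e, d, g, g, e, g, d)
  "ecggcr" → prefix "e" already present; 5 new (c, g, g, c, r)
  "eredggc" → prefix "eredgg" already present; 1 new (c)
  "erceedrdg" → prefix "er" already present; 7 new (c, e, e, d, r, d, g)
  "eerderecdde" → prefix "e" already present; 10 new (e, r, d, e, r, e, c, d, d, e)
  "grrdcrcde" → prefix "grrdc" already present; 4 new (r, c, d, e)
  "er" → prefix "er" already present; 0 new (none)
  "grrdcrcddrc" → prefix "grrdcrcd" already present; 3 new (d, r, c)
  "erer" → prefix "ere" already present; 1 new (r)
  "grrdcerg" → prefix "grrdcer" already present; 1 new (g)
  "eerdee" → prefix "eerde" already present; 1 new (e)
  "grde" → prefix "gr" already present; 2 new (d, e)
  "eegegeggger" → prefix "ee" already present; 9 new (g, e, g, e, g, g, g, e, r)
  "eerdere" → prefix "eerdere" already present; 0 new (none)
  "grrddggee" → prefix "grrd" already present; 5 new (d, g, g, e, e)
Total nodes = 11 + 5 + 9 + 5 + 1 + 7 + 10 + 4 + 0 + 3 + 1 + 1 + 1 + 2 + 9 + 0 + 5 = 74

74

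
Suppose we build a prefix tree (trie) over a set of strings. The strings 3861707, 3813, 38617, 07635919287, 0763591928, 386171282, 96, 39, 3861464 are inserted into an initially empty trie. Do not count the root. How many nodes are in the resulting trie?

Trace insertions, counting only characters that open a new branch:
  "3861707" → 7 new (3, 8, 6, 1, 7, 0, 7)
  "3813" → prefix "38" already present; 2 new (1, 3)
  "38617" → prefix "38617" already present; 0 new (none)
  "07635919287" → 11 new (0, 7, 6, 3, 5, 9, 1, 9, 2, 8, 7)
  "0763591928" → prefix "0763591928" already present; 0 new (none)
  "386171282" → prefix "38617" already present; 4 new (1, 2, 8, 2)
  "96" → 2 new (9, 6)
  "39" → prefix "3" already present; 1 new (9)
  "3861464" → prefix "3861" already present; 3 new (4, 6, 4)
Total nodes = 7 + 2 + 0 + 11 + 0 + 4 + 2 + 1 + 3 = 30

30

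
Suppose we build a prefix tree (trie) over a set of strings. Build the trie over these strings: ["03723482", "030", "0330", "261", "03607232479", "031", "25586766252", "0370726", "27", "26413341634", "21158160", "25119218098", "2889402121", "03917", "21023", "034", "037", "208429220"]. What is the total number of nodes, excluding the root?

88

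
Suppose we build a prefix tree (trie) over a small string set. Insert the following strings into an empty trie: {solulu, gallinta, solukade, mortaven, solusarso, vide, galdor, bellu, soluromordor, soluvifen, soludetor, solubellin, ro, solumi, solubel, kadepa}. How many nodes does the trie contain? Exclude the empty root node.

Insert word by word; a character creates a node only if that edge doesn't already exist:
  "solulu" → 6 new (s, o, l, u, l, u)
  "gallinta" → 8 new (g, a, l, l, i, n, t, a)
  "solukade" → prefix "solu" already present; 4 new (k, a, d, e)
  "mortaven" → 8 new (m, o, r, t, a, v, e, n)
  "solusarso" → prefix "solu" already present; 5 new (s, a, r, s, o)
  "vide" → 4 new (v, i, d, e)
  "galdor" → prefix "gal" already present; 3 new (d, o, r)
  "bellu" → 5 new (b, e, l, l, u)
  "soluromordor" → prefix "solu" already present; 8 new (r, o, m, o, r, d, o, r)
  "soluvifen" → prefix "solu" already present; 5 new (v, i, f, e, n)
  "soludetor" → prefix "solu" already present; 5 new (d, e, t, o, r)
  "solubellin" → prefix "solu" already present; 6 new (b, e, l, l, i, n)
  "ro" → 2 new (r, o)
  "solumi" → prefix "solu" already present; 2 new (m, i)
  "solubel" → prefix "solubel" already present; 0 new (none)
  "kadepa" → 6 new (k, a, d, e, p, a)
Total nodes = 6 + 8 + 4 + 8 + 5 + 4 + 3 + 5 + 8 + 5 + 5 + 6 + 2 + 2 + 0 + 6 = 77

77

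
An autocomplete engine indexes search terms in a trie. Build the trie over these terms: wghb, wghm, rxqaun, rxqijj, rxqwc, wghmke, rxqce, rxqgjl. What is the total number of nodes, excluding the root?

23

Count nodes per top-level branch (shared prefixes stored once):
  'r'-branch (rxqaun, rxqce, rxqgjl, rxqijj, rxqwc): 16 nodes
  'w'-branch (wghb, wghm, wghmke): 7 nodes
Sum: 23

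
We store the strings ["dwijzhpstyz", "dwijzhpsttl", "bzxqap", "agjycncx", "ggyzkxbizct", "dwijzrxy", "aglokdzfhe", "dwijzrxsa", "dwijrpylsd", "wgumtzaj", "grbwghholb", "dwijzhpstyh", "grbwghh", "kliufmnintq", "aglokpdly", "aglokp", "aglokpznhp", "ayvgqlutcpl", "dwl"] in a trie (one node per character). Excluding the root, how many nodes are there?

Trace insertions, counting only characters that open a new branch:
  "dwijzhpstyz" → 11 new (d, w, i, j, z, h, p, s, t, y, z)
  "dwijzhpsttl" → prefix "dwijzhpst" already present; 2 new (t, l)
  "bzxqap" → 6 new (b, z, x, q, a, p)
  "agjycncx" → 8 new (a, g, j, y, c, n, c, x)
  "ggyzkxbizct" → 11 new (g, g, y, z, k, x, b, i, z, c, t)
  "dwijzrxy" → prefix "dwijz" already present; 3 new (r, x, y)
  "aglokdzfhe" → prefix "ag" already present; 8 new (l, o, k, d, z, f, h, e)
  "dwijzrxsa" → prefix "dwijzrx" already present; 2 new (s, a)
  "dwijrpylsd" → prefix "dwij" already present; 6 new (r, p, y, l, s, d)
  "wgumtzaj" → 8 new (w, g, u, m, t, z, a, j)
  "grbwghholb" → prefix "g" already present; 9 new (r, b, w, g, h, h, o, l, b)
  "dwijzhpstyh" → prefix "dwijzhpsty" already present; 1 new (h)
  "grbwghh" → prefix "grbwghh" already present; 0 new (none)
  "kliufmnintq" → 11 new (k, l, i, u, f, m, n, i, n, t, q)
  "aglokpdly" → prefix "aglok" already present; 4 new (p, d, l, y)
  "aglokp" → prefix "aglokp" already present; 0 new (none)
  "aglokpznhp" → prefix "aglokp" already present; 4 new (z, n, h, p)
  "ayvgqlutcpl" → prefix "a" already present; 10 new (y, v, g, q, l, u, t, c, p, l)
  "dwl" → prefix "dw" already present; 1 new (l)
Total nodes = 11 + 2 + 6 + 8 + 11 + 3 + 8 + 2 + 6 + 8 + 9 + 1 + 0 + 11 + 4 + 0 + 4 + 10 + 1 = 105

105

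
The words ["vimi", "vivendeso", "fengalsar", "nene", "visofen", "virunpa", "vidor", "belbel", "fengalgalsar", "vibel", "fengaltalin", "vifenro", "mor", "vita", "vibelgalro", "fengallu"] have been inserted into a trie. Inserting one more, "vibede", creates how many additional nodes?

"vibe" is already a path in the trie; the remaining "de" must be added.
So 6 − 4 = 2 new nodes.

2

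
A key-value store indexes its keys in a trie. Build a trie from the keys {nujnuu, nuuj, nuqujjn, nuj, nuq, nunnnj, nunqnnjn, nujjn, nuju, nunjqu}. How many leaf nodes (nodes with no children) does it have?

A leaf is a node with no children — equivalently, the end of a word that is not a proper prefix of any other stored word.
Those words: "nujjn", "nujnuu", "nuju", "nunjqu", "nunnnj", "nunqnnjn", "nuqujjn", "nuuj"
Leaf count: 8

8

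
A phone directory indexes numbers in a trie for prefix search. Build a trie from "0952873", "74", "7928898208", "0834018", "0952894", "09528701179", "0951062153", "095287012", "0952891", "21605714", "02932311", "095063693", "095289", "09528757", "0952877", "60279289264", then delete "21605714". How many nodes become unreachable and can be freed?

A node on "21605714"'s path can go only if nothing else ends at it or branches off below it.
No other word shares any prefix with "21605714", so all 8 of its nodes go.
Nodes removed: 8

8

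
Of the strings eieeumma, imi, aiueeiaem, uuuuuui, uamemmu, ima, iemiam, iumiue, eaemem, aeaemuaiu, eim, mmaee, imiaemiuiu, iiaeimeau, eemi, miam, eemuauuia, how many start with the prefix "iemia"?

1

Filter for entries beginning with "iemia":
Words under "iemia": iemiam
Count: 1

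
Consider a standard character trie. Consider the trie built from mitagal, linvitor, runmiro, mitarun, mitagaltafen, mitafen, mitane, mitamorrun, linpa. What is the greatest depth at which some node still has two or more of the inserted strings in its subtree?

7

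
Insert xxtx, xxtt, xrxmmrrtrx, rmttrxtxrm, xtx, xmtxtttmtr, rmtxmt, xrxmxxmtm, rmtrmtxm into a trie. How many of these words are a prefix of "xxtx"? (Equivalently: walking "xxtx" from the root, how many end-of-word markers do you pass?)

1

Check each prefix of "xxtx" against the stored set — each match is an end-marker on the path.
Prefixes of the query that are stored words: "xxtx"
Count: 1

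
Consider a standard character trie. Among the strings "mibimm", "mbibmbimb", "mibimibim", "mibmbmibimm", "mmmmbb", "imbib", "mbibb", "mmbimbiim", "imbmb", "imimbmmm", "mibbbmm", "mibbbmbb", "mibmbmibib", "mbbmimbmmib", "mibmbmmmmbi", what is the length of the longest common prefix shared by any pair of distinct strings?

9

Equivalently: take the maximum, over all pairs, of their longest common prefix length.
e.g. "mibmbmibib" and "mibmbmibimm" share the prefix "mibmbmibi" of length 9; no pair shares a longer one.
Longest shared-prefix length: 9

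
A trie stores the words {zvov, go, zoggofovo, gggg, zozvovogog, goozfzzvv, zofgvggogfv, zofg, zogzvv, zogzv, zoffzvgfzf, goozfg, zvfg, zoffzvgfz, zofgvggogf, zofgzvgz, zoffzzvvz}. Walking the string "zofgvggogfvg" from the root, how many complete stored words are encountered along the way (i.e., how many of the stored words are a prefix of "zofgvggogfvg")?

3

Traverse "zofgvggogfvg" character by character; count nodes along the way that are marked as word ends.
Prefixes of the query that are stored words: "zofg", "zofgvggogf", "zofgvggogfv"
Count: 3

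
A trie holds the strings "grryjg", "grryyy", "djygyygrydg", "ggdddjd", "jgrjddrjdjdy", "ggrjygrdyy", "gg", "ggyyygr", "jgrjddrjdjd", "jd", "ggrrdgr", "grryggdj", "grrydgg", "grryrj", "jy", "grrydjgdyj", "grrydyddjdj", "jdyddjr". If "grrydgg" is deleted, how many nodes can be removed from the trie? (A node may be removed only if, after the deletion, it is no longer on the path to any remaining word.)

2

After clearing the end-marker at "grrydgg", prune upward until reaching a node still needed by another word.
The suffix "gg" (2 nodes) is used only by "grrydgg"; the node for "grryd" still has the child "j", so pruning stops there.
Nodes removed: 2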